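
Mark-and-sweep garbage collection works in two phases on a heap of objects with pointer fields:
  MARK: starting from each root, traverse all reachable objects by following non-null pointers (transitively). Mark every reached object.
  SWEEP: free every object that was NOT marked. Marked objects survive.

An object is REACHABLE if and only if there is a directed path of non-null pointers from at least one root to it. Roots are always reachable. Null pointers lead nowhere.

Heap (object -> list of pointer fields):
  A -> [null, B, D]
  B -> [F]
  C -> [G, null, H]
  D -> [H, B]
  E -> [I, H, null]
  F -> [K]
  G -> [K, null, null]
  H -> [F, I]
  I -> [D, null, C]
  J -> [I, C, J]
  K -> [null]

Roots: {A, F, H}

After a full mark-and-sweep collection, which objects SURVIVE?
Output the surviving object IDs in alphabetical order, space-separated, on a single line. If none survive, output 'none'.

Roots: A F H
Mark A: refs=null B D, marked=A
Mark F: refs=K, marked=A F
Mark H: refs=F I, marked=A F H
Mark B: refs=F, marked=A B F H
Mark D: refs=H B, marked=A B D F H
Mark K: refs=null, marked=A B D F H K
Mark I: refs=D null C, marked=A B D F H I K
Mark C: refs=G null H, marked=A B C D F H I K
Mark G: refs=K null null, marked=A B C D F G H I K
Unmarked (collected): E J

Answer: A B C D F G H I K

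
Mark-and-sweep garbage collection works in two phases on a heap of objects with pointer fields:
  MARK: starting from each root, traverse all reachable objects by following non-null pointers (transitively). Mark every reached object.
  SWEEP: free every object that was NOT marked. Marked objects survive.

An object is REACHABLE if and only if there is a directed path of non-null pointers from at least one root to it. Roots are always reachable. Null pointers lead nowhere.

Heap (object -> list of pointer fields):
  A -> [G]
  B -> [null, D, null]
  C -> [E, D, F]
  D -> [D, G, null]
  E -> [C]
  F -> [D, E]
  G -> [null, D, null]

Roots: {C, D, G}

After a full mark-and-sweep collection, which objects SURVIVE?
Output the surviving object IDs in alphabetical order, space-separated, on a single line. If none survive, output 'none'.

Answer: C D E F G

Derivation:
Roots: C D G
Mark C: refs=E D F, marked=C
Mark D: refs=D G null, marked=C D
Mark G: refs=null D null, marked=C D G
Mark E: refs=C, marked=C D E G
Mark F: refs=D E, marked=C D E F G
Unmarked (collected): A B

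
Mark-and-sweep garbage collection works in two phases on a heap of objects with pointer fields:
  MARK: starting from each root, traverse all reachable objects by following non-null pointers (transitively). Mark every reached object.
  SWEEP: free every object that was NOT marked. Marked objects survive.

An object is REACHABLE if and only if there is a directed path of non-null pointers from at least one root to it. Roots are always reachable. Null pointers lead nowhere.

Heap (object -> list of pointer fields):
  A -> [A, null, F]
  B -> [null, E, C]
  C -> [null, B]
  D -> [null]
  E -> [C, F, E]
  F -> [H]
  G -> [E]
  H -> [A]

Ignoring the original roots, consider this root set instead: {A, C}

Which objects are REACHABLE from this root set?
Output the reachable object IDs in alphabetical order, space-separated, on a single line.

Roots: A C
Mark A: refs=A null F, marked=A
Mark C: refs=null B, marked=A C
Mark F: refs=H, marked=A C F
Mark B: refs=null E C, marked=A B C F
Mark H: refs=A, marked=A B C F H
Mark E: refs=C F E, marked=A B C E F H
Unmarked (collected): D G

Answer: A B C E F H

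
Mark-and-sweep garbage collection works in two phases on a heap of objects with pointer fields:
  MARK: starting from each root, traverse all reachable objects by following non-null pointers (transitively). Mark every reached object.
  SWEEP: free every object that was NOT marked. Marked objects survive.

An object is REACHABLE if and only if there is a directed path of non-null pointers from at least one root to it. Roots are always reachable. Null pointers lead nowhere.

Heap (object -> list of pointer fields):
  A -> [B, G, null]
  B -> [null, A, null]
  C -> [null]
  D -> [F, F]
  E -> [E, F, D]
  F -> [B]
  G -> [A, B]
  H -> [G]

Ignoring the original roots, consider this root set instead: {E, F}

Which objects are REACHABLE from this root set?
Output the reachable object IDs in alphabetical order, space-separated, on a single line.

Answer: A B D E F G

Derivation:
Roots: E F
Mark E: refs=E F D, marked=E
Mark F: refs=B, marked=E F
Mark D: refs=F F, marked=D E F
Mark B: refs=null A null, marked=B D E F
Mark A: refs=B G null, marked=A B D E F
Mark G: refs=A B, marked=A B D E F G
Unmarked (collected): C H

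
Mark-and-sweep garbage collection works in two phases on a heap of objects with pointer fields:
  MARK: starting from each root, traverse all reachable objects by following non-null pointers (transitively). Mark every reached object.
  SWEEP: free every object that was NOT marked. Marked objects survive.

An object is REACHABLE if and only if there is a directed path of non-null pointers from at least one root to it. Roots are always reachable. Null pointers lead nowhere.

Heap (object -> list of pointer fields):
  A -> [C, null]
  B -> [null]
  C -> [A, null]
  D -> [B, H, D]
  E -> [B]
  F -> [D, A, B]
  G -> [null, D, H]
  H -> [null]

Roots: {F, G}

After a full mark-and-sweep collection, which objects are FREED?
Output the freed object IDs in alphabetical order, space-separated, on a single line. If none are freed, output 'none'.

Answer: E

Derivation:
Roots: F G
Mark F: refs=D A B, marked=F
Mark G: refs=null D H, marked=F G
Mark D: refs=B H D, marked=D F G
Mark A: refs=C null, marked=A D F G
Mark B: refs=null, marked=A B D F G
Mark H: refs=null, marked=A B D F G H
Mark C: refs=A null, marked=A B C D F G H
Unmarked (collected): E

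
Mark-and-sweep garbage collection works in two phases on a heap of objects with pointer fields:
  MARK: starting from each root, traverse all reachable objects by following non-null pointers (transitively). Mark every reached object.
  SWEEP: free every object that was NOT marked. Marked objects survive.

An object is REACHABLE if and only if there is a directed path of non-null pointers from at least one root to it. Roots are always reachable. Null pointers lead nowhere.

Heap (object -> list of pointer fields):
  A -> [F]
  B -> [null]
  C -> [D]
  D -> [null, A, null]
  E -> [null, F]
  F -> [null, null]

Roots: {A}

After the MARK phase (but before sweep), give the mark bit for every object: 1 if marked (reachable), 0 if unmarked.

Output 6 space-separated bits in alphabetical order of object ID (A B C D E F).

Answer: 1 0 0 0 0 1

Derivation:
Roots: A
Mark A: refs=F, marked=A
Mark F: refs=null null, marked=A F
Unmarked (collected): B C D E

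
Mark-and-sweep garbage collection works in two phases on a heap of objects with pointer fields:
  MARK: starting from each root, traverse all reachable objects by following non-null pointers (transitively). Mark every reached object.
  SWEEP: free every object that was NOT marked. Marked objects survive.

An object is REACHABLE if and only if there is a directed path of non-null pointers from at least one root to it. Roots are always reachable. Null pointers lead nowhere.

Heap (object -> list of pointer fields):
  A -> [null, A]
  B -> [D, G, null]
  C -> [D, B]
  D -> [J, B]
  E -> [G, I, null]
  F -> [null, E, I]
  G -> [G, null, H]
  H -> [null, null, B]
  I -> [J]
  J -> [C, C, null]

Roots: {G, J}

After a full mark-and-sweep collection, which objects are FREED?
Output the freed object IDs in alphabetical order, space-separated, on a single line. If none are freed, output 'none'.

Answer: A E F I

Derivation:
Roots: G J
Mark G: refs=G null H, marked=G
Mark J: refs=C C null, marked=G J
Mark H: refs=null null B, marked=G H J
Mark C: refs=D B, marked=C G H J
Mark B: refs=D G null, marked=B C G H J
Mark D: refs=J B, marked=B C D G H J
Unmarked (collected): A E F I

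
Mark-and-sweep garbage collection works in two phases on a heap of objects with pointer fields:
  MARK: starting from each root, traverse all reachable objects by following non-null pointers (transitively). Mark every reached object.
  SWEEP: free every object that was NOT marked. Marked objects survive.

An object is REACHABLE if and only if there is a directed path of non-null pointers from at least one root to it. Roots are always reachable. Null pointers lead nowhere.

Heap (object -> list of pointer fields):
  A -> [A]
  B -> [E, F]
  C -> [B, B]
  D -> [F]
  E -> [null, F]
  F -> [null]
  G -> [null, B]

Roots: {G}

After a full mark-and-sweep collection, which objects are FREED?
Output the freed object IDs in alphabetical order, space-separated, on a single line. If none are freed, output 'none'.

Answer: A C D

Derivation:
Roots: G
Mark G: refs=null B, marked=G
Mark B: refs=E F, marked=B G
Mark E: refs=null F, marked=B E G
Mark F: refs=null, marked=B E F G
Unmarked (collected): A C D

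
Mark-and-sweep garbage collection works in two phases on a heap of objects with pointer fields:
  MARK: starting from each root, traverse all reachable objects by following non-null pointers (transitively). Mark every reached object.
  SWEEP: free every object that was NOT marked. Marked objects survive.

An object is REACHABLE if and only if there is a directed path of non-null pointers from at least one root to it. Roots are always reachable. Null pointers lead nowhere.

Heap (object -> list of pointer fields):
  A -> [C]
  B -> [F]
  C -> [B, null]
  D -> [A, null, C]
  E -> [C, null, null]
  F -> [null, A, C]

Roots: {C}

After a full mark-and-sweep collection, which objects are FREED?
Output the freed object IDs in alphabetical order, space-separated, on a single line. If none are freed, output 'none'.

Roots: C
Mark C: refs=B null, marked=C
Mark B: refs=F, marked=B C
Mark F: refs=null A C, marked=B C F
Mark A: refs=C, marked=A B C F
Unmarked (collected): D E

Answer: D E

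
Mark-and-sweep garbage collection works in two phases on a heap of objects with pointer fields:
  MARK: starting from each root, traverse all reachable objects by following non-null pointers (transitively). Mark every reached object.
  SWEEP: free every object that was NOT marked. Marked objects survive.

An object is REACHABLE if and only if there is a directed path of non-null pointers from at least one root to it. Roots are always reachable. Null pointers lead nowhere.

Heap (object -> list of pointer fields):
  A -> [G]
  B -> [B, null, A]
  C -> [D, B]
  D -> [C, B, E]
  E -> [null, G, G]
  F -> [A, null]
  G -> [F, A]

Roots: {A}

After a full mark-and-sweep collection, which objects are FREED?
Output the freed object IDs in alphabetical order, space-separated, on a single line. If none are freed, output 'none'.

Roots: A
Mark A: refs=G, marked=A
Mark G: refs=F A, marked=A G
Mark F: refs=A null, marked=A F G
Unmarked (collected): B C D E

Answer: B C D E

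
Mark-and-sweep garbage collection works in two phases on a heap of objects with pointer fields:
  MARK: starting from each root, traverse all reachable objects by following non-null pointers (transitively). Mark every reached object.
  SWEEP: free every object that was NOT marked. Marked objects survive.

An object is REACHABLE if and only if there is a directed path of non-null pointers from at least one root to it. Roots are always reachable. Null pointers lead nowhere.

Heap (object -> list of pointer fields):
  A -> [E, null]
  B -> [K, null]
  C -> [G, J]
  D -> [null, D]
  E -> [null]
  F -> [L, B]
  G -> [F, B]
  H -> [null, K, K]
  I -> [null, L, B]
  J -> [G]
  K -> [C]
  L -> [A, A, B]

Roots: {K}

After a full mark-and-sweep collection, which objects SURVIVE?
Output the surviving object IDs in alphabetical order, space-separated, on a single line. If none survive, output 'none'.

Roots: K
Mark K: refs=C, marked=K
Mark C: refs=G J, marked=C K
Mark G: refs=F B, marked=C G K
Mark J: refs=G, marked=C G J K
Mark F: refs=L B, marked=C F G J K
Mark B: refs=K null, marked=B C F G J K
Mark L: refs=A A B, marked=B C F G J K L
Mark A: refs=E null, marked=A B C F G J K L
Mark E: refs=null, marked=A B C E F G J K L
Unmarked (collected): D H I

Answer: A B C E F G J K L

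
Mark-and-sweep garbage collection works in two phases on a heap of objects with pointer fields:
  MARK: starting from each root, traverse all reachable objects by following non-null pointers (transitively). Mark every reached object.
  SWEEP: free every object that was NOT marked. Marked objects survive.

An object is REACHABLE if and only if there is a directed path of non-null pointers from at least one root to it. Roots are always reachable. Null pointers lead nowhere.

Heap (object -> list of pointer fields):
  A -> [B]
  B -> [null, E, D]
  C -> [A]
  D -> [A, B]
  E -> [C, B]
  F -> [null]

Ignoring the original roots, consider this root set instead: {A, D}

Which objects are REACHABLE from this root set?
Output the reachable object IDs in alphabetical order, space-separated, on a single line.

Roots: A D
Mark A: refs=B, marked=A
Mark D: refs=A B, marked=A D
Mark B: refs=null E D, marked=A B D
Mark E: refs=C B, marked=A B D E
Mark C: refs=A, marked=A B C D E
Unmarked (collected): F

Answer: A B C D E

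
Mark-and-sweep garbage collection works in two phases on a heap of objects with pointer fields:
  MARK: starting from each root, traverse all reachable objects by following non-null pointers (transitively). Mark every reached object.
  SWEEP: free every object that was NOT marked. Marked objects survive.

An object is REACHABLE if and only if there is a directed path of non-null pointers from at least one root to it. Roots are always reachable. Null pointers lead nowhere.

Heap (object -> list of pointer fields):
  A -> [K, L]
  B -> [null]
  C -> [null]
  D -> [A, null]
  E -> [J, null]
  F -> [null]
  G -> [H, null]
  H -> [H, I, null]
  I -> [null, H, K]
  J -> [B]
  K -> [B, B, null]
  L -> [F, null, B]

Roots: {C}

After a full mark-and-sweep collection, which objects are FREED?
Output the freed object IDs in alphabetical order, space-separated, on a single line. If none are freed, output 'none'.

Roots: C
Mark C: refs=null, marked=C
Unmarked (collected): A B D E F G H I J K L

Answer: A B D E F G H I J K L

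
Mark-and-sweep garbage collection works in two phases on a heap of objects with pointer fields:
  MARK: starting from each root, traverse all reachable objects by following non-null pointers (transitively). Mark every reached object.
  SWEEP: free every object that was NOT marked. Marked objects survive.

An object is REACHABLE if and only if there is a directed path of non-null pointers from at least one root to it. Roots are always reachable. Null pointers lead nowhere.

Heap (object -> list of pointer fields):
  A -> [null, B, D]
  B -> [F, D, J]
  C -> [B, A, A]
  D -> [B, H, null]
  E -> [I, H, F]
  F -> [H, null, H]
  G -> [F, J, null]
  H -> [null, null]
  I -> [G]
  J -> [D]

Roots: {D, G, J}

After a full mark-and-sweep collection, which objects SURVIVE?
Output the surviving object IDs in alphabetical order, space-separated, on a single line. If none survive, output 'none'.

Answer: B D F G H J

Derivation:
Roots: D G J
Mark D: refs=B H null, marked=D
Mark G: refs=F J null, marked=D G
Mark J: refs=D, marked=D G J
Mark B: refs=F D J, marked=B D G J
Mark H: refs=null null, marked=B D G H J
Mark F: refs=H null H, marked=B D F G H J
Unmarked (collected): A C E I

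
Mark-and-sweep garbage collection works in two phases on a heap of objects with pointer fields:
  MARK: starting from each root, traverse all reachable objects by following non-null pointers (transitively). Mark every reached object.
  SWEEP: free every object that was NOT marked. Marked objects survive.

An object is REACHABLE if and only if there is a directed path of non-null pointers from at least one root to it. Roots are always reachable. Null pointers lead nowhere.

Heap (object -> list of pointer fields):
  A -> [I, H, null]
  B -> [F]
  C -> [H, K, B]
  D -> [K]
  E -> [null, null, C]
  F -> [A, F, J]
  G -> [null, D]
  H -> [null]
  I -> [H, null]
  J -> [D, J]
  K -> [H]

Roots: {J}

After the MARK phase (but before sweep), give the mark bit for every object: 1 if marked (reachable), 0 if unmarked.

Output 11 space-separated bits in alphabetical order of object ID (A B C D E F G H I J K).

Answer: 0 0 0 1 0 0 0 1 0 1 1

Derivation:
Roots: J
Mark J: refs=D J, marked=J
Mark D: refs=K, marked=D J
Mark K: refs=H, marked=D J K
Mark H: refs=null, marked=D H J K
Unmarked (collected): A B C E F G I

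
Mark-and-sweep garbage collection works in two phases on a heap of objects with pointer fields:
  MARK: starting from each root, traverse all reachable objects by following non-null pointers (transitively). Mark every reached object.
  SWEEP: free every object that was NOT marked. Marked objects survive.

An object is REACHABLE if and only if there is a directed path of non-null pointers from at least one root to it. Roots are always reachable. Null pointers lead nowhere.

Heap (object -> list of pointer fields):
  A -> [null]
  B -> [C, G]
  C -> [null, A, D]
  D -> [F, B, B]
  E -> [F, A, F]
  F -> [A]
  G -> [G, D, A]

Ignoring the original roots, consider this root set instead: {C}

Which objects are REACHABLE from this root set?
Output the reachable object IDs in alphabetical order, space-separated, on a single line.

Roots: C
Mark C: refs=null A D, marked=C
Mark A: refs=null, marked=A C
Mark D: refs=F B B, marked=A C D
Mark F: refs=A, marked=A C D F
Mark B: refs=C G, marked=A B C D F
Mark G: refs=G D A, marked=A B C D F G
Unmarked (collected): E

Answer: A B C D F G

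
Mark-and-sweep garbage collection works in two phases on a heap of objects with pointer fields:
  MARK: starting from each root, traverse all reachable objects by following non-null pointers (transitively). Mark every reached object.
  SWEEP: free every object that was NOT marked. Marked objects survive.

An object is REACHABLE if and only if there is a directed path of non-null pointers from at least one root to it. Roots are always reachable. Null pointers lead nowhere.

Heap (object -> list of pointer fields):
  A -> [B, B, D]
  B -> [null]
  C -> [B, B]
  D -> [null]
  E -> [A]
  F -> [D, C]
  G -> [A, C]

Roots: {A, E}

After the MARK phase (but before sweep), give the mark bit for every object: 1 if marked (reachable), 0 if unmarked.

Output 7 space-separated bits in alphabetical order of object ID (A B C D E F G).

Answer: 1 1 0 1 1 0 0

Derivation:
Roots: A E
Mark A: refs=B B D, marked=A
Mark E: refs=A, marked=A E
Mark B: refs=null, marked=A B E
Mark D: refs=null, marked=A B D E
Unmarked (collected): C F G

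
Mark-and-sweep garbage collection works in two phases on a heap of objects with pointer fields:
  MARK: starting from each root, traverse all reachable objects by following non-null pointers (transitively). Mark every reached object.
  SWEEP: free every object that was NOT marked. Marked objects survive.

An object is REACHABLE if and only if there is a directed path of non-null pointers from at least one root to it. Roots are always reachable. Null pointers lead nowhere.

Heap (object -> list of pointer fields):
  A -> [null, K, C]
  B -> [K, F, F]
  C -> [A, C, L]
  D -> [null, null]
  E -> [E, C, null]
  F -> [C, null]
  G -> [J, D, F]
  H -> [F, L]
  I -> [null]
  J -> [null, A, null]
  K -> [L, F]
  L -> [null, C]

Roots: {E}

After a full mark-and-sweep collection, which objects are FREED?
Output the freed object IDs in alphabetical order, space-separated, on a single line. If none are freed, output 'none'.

Roots: E
Mark E: refs=E C null, marked=E
Mark C: refs=A C L, marked=C E
Mark A: refs=null K C, marked=A C E
Mark L: refs=null C, marked=A C E L
Mark K: refs=L F, marked=A C E K L
Mark F: refs=C null, marked=A C E F K L
Unmarked (collected): B D G H I J

Answer: B D G H I J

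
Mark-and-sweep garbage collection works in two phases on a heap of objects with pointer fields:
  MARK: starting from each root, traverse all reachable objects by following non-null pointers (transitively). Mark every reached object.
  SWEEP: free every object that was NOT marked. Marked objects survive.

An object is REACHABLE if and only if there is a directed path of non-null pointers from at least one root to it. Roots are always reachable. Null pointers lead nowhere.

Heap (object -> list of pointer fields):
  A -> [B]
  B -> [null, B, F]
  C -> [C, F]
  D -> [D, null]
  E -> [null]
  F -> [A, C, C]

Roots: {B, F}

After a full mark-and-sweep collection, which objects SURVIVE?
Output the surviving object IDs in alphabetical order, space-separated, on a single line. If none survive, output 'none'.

Answer: A B C F

Derivation:
Roots: B F
Mark B: refs=null B F, marked=B
Mark F: refs=A C C, marked=B F
Mark A: refs=B, marked=A B F
Mark C: refs=C F, marked=A B C F
Unmarked (collected): D E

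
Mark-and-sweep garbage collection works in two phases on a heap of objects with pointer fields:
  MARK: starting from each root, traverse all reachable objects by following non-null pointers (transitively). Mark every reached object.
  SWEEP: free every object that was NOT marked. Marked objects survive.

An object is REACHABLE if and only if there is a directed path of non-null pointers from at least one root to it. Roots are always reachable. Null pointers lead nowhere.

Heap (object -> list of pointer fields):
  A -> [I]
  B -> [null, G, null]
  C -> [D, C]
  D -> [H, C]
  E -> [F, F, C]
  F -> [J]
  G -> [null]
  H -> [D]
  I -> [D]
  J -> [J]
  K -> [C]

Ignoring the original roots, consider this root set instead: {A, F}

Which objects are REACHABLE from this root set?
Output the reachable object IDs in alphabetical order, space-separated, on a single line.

Answer: A C D F H I J

Derivation:
Roots: A F
Mark A: refs=I, marked=A
Mark F: refs=J, marked=A F
Mark I: refs=D, marked=A F I
Mark J: refs=J, marked=A F I J
Mark D: refs=H C, marked=A D F I J
Mark H: refs=D, marked=A D F H I J
Mark C: refs=D C, marked=A C D F H I J
Unmarked (collected): B E G K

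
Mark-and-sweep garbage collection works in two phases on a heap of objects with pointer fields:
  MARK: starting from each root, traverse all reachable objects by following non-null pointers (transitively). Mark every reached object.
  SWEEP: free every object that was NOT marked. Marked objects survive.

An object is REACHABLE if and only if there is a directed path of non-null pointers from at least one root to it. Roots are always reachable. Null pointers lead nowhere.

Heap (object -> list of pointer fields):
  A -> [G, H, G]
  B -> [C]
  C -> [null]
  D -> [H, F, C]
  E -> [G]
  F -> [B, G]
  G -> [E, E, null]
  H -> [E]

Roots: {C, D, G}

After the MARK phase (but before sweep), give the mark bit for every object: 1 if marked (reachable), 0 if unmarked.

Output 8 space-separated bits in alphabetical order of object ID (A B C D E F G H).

Roots: C D G
Mark C: refs=null, marked=C
Mark D: refs=H F C, marked=C D
Mark G: refs=E E null, marked=C D G
Mark H: refs=E, marked=C D G H
Mark F: refs=B G, marked=C D F G H
Mark E: refs=G, marked=C D E F G H
Mark B: refs=C, marked=B C D E F G H
Unmarked (collected): A

Answer: 0 1 1 1 1 1 1 1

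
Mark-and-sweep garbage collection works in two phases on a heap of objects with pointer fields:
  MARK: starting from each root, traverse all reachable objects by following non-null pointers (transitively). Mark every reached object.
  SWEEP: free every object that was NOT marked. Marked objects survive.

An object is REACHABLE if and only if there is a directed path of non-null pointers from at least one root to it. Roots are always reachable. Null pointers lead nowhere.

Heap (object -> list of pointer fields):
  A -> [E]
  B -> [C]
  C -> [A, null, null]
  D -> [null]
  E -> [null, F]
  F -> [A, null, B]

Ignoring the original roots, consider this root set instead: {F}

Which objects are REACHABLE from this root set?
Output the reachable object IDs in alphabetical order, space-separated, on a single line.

Roots: F
Mark F: refs=A null B, marked=F
Mark A: refs=E, marked=A F
Mark B: refs=C, marked=A B F
Mark E: refs=null F, marked=A B E F
Mark C: refs=A null null, marked=A B C E F
Unmarked (collected): D

Answer: A B C E F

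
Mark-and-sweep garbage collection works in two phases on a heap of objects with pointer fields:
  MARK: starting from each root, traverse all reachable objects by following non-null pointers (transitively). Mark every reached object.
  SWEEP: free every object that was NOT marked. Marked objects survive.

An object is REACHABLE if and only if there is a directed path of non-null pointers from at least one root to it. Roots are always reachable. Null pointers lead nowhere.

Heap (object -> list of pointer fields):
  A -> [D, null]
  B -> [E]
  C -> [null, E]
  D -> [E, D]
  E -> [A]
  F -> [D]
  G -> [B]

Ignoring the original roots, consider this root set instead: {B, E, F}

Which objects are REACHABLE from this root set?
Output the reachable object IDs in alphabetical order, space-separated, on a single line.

Roots: B E F
Mark B: refs=E, marked=B
Mark E: refs=A, marked=B E
Mark F: refs=D, marked=B E F
Mark A: refs=D null, marked=A B E F
Mark D: refs=E D, marked=A B D E F
Unmarked (collected): C G

Answer: A B D E F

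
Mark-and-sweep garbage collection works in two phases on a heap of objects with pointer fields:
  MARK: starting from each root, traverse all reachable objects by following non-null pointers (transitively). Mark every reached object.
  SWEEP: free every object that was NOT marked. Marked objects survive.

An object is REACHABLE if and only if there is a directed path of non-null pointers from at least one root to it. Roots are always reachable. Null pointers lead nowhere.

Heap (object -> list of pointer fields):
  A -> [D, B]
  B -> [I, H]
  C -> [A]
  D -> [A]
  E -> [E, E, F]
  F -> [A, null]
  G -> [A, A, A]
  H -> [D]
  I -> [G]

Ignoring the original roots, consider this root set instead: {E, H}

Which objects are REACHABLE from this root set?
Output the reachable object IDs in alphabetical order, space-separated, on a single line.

Answer: A B D E F G H I

Derivation:
Roots: E H
Mark E: refs=E E F, marked=E
Mark H: refs=D, marked=E H
Mark F: refs=A null, marked=E F H
Mark D: refs=A, marked=D E F H
Mark A: refs=D B, marked=A D E F H
Mark B: refs=I H, marked=A B D E F H
Mark I: refs=G, marked=A B D E F H I
Mark G: refs=A A A, marked=A B D E F G H I
Unmarked (collected): C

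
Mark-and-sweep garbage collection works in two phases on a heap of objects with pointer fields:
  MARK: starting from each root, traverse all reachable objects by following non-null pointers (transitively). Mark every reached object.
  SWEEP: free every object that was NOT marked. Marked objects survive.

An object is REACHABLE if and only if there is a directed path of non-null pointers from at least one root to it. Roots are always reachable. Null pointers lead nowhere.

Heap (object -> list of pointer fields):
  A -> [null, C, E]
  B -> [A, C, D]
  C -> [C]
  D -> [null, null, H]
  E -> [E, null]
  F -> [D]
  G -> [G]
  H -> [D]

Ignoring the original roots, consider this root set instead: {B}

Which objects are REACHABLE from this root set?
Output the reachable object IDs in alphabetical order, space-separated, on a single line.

Answer: A B C D E H

Derivation:
Roots: B
Mark B: refs=A C D, marked=B
Mark A: refs=null C E, marked=A B
Mark C: refs=C, marked=A B C
Mark D: refs=null null H, marked=A B C D
Mark E: refs=E null, marked=A B C D E
Mark H: refs=D, marked=A B C D E H
Unmarked (collected): F G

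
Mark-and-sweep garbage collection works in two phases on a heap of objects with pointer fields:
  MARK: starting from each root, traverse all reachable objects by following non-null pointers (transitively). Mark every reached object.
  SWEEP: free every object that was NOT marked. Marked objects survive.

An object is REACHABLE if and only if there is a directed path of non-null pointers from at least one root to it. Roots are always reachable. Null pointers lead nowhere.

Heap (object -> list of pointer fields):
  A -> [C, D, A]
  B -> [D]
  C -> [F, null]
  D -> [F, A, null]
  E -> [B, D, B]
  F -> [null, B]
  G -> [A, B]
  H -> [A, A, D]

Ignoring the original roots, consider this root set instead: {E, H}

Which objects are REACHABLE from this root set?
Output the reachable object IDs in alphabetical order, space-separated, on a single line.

Answer: A B C D E F H

Derivation:
Roots: E H
Mark E: refs=B D B, marked=E
Mark H: refs=A A D, marked=E H
Mark B: refs=D, marked=B E H
Mark D: refs=F A null, marked=B D E H
Mark A: refs=C D A, marked=A B D E H
Mark F: refs=null B, marked=A B D E F H
Mark C: refs=F null, marked=A B C D E F H
Unmarked (collected): G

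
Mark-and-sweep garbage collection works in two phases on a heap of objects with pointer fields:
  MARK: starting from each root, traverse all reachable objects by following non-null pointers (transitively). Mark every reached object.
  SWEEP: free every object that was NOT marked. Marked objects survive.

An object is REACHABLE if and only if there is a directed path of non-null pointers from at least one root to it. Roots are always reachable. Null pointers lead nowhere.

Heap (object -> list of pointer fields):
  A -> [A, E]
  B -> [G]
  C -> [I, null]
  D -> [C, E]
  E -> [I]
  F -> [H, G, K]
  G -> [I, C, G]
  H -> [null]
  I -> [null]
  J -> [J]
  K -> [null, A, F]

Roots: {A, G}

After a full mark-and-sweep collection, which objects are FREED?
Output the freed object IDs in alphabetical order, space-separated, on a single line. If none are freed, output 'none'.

Answer: B D F H J K

Derivation:
Roots: A G
Mark A: refs=A E, marked=A
Mark G: refs=I C G, marked=A G
Mark E: refs=I, marked=A E G
Mark I: refs=null, marked=A E G I
Mark C: refs=I null, marked=A C E G I
Unmarked (collected): B D F H J K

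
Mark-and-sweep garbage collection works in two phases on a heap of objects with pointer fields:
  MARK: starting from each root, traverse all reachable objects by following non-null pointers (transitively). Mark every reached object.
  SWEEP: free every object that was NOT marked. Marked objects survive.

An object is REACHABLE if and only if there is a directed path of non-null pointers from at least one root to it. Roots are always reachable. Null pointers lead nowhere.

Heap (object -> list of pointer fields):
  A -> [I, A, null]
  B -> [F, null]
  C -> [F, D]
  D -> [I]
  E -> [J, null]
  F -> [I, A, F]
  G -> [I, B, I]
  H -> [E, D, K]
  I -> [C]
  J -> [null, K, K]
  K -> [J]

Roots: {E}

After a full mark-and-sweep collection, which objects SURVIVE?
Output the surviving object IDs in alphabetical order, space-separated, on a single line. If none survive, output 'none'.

Answer: E J K

Derivation:
Roots: E
Mark E: refs=J null, marked=E
Mark J: refs=null K K, marked=E J
Mark K: refs=J, marked=E J K
Unmarked (collected): A B C D F G H I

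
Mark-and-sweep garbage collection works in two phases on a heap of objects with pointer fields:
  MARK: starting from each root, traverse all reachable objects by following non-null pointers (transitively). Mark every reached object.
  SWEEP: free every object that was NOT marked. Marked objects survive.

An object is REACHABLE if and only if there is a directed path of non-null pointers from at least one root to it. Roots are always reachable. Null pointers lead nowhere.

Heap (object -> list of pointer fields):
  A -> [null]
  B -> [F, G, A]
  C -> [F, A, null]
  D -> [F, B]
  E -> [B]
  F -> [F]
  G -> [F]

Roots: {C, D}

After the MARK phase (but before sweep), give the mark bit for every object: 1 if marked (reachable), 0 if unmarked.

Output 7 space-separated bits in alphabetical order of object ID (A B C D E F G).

Answer: 1 1 1 1 0 1 1

Derivation:
Roots: C D
Mark C: refs=F A null, marked=C
Mark D: refs=F B, marked=C D
Mark F: refs=F, marked=C D F
Mark A: refs=null, marked=A C D F
Mark B: refs=F G A, marked=A B C D F
Mark G: refs=F, marked=A B C D F G
Unmarked (collected): E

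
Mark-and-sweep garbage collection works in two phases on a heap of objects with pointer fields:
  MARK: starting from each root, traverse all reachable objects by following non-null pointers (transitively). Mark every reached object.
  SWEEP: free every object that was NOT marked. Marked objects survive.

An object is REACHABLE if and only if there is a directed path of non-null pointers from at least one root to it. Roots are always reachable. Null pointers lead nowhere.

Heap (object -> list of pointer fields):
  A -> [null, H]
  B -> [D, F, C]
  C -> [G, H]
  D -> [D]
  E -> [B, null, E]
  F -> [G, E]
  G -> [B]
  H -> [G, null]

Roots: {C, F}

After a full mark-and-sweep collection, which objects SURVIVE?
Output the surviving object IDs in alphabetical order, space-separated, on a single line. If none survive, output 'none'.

Answer: B C D E F G H

Derivation:
Roots: C F
Mark C: refs=G H, marked=C
Mark F: refs=G E, marked=C F
Mark G: refs=B, marked=C F G
Mark H: refs=G null, marked=C F G H
Mark E: refs=B null E, marked=C E F G H
Mark B: refs=D F C, marked=B C E F G H
Mark D: refs=D, marked=B C D E F G H
Unmarked (collected): A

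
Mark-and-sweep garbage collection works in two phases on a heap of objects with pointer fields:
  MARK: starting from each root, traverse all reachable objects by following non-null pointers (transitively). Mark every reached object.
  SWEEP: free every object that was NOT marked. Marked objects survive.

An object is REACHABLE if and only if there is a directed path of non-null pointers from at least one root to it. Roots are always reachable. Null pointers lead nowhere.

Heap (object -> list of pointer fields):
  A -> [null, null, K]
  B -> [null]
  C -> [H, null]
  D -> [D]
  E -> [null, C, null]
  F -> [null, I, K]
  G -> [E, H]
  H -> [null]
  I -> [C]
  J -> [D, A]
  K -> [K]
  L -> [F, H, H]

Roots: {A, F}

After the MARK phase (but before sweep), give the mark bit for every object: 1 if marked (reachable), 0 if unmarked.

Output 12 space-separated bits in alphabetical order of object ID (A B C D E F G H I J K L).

Roots: A F
Mark A: refs=null null K, marked=A
Mark F: refs=null I K, marked=A F
Mark K: refs=K, marked=A F K
Mark I: refs=C, marked=A F I K
Mark C: refs=H null, marked=A C F I K
Mark H: refs=null, marked=A C F H I K
Unmarked (collected): B D E G J L

Answer: 1 0 1 0 0 1 0 1 1 0 1 0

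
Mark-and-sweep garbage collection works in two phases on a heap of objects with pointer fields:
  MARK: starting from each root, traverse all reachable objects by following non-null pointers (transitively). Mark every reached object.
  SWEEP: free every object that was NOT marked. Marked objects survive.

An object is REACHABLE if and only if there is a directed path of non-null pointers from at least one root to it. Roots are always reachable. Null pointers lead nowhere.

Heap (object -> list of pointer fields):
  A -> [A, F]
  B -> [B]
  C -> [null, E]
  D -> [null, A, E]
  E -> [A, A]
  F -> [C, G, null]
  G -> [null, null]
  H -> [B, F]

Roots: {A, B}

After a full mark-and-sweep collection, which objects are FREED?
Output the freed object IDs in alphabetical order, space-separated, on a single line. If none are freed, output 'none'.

Answer: D H

Derivation:
Roots: A B
Mark A: refs=A F, marked=A
Mark B: refs=B, marked=A B
Mark F: refs=C G null, marked=A B F
Mark C: refs=null E, marked=A B C F
Mark G: refs=null null, marked=A B C F G
Mark E: refs=A A, marked=A B C E F G
Unmarked (collected): D H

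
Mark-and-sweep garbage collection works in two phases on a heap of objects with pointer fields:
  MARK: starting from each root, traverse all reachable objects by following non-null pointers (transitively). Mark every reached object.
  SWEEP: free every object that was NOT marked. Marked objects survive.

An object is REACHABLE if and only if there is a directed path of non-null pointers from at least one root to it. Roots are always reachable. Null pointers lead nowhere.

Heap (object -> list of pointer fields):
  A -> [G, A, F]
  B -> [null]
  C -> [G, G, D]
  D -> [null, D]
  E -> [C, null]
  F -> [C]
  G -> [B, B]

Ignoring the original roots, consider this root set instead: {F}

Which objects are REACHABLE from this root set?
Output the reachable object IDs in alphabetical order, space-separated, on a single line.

Roots: F
Mark F: refs=C, marked=F
Mark C: refs=G G D, marked=C F
Mark G: refs=B B, marked=C F G
Mark D: refs=null D, marked=C D F G
Mark B: refs=null, marked=B C D F G
Unmarked (collected): A E

Answer: B C D F G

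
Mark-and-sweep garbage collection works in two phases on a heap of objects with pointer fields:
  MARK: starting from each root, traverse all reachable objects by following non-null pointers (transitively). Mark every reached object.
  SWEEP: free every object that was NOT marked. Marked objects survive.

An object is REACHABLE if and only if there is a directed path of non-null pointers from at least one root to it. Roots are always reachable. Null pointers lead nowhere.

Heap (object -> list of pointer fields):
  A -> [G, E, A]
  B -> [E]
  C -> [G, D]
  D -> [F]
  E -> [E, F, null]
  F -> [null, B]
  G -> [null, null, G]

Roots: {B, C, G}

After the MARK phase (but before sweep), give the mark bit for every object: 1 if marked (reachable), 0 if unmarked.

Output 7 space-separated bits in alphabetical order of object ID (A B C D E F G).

Roots: B C G
Mark B: refs=E, marked=B
Mark C: refs=G D, marked=B C
Mark G: refs=null null G, marked=B C G
Mark E: refs=E F null, marked=B C E G
Mark D: refs=F, marked=B C D E G
Mark F: refs=null B, marked=B C D E F G
Unmarked (collected): A

Answer: 0 1 1 1 1 1 1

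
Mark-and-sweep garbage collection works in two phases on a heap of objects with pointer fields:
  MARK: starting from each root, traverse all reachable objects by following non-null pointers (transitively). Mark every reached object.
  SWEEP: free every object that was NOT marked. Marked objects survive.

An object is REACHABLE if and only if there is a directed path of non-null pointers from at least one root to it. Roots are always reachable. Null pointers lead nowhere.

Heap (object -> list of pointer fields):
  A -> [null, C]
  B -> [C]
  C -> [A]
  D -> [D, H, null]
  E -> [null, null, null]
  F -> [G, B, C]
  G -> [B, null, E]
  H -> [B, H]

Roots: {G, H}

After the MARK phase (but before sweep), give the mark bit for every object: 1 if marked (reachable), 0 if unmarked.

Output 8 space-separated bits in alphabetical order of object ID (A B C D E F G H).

Answer: 1 1 1 0 1 0 1 1

Derivation:
Roots: G H
Mark G: refs=B null E, marked=G
Mark H: refs=B H, marked=G H
Mark B: refs=C, marked=B G H
Mark E: refs=null null null, marked=B E G H
Mark C: refs=A, marked=B C E G H
Mark A: refs=null C, marked=A B C E G H
Unmarked (collected): D F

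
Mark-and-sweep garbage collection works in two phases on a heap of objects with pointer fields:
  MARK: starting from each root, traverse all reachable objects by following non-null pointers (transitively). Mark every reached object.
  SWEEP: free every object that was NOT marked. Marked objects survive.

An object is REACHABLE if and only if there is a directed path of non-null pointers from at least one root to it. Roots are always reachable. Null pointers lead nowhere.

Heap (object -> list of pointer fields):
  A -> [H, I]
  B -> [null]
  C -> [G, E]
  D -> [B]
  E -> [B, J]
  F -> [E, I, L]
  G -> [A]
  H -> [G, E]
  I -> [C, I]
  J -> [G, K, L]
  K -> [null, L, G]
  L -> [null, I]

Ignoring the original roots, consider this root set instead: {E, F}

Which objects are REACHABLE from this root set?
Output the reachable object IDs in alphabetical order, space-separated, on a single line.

Roots: E F
Mark E: refs=B J, marked=E
Mark F: refs=E I L, marked=E F
Mark B: refs=null, marked=B E F
Mark J: refs=G K L, marked=B E F J
Mark I: refs=C I, marked=B E F I J
Mark L: refs=null I, marked=B E F I J L
Mark G: refs=A, marked=B E F G I J L
Mark K: refs=null L G, marked=B E F G I J K L
Mark C: refs=G E, marked=B C E F G I J K L
Mark A: refs=H I, marked=A B C E F G I J K L
Mark H: refs=G E, marked=A B C E F G H I J K L
Unmarked (collected): D

Answer: A B C E F G H I J K L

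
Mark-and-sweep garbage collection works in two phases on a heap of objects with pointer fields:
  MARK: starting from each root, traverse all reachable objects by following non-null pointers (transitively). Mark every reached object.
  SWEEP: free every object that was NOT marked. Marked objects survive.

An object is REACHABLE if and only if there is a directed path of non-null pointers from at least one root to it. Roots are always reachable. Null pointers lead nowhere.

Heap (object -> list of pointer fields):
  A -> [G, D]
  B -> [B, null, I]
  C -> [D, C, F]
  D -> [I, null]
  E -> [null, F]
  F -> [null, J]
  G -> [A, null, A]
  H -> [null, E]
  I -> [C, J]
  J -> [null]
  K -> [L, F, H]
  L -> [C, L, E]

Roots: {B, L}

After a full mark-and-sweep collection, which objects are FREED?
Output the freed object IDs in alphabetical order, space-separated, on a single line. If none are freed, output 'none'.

Roots: B L
Mark B: refs=B null I, marked=B
Mark L: refs=C L E, marked=B L
Mark I: refs=C J, marked=B I L
Mark C: refs=D C F, marked=B C I L
Mark E: refs=null F, marked=B C E I L
Mark J: refs=null, marked=B C E I J L
Mark D: refs=I null, marked=B C D E I J L
Mark F: refs=null J, marked=B C D E F I J L
Unmarked (collected): A G H K

Answer: A G H K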